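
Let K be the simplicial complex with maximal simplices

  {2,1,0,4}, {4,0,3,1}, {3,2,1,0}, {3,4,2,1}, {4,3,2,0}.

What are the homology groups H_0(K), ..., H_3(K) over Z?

H_0 ≅ Z,  H_1 = 0,  H_2 = 0,  H_3 ≅ Z.

Take the total order 0 < 1 < 2 < 3 < 4 on the vertex set. Then K (dimension 3) consists of the simplices:

  0-simplices (5): [0], [1], [2], [3], [4]
  1-simplices (10): [0,1], [0,2], [0,3], [0,4], [1,2], [1,3], [1,4], [2,3], [2,4], [3,4]
  2-simplices (10): [0,1,2], [0,1,3], [0,1,4], [0,2,3], [0,2,4], [0,3,4], [1,2,3], [1,2,4], [1,3,4], [2,3,4]
  3-simplices (5): [0,1,2,3], [0,1,2,4], [0,1,3,4], [0,2,3,4], [1,2,3,4]

giving chain groups C_0 ≅ Z^5, C_1 ≅ Z^10, C_2 ≅ Z^10, C_3 ≅ Z^5.

Boundary ∂_1: C_1 → C_0 maps an edge to its endpoints' difference, ∂[p,q] = q − p.
The 5×10 boundary matrix has rank 4 and Smith normal form diag(1,1,1,1).

The boundary map ∂_2: C_2 → C_1 sends each 2-simplex [p,q,r] to [q,r] − [p,r] + [p,q]. For instance
  ∂[0,1,3] = [1,3] − [0,3] + [0,1],
  ∂[0,2,4] = [2,4] − [0,4] + [0,2].
As a 10×10 matrix over Z this has rank 6, with invariant factors (1,1,1,1,1,1).

∂_3: C_3 → C_2 sends each 3-simplex σ to the alternating sum Σ_i (−1)^i (σ with its i-th vertex removed). For instance
  ∂[0,2,3,4] = [2,3,4] − [0,3,4] + [0,2,4] − [0,2,3],
  ∂[0,1,3,4] = [1,3,4] − [0,3,4] + [0,1,4] − [0,1,3].
The 10×5 boundary matrix has rank 4 and Smith normal form diag(1,1,1,1).

Now H_k = ker ∂_k / im ∂_{k+1}, so:

  H_0: rank C_0 − rank ∂_1 = 5 − 4 = 1, and the invariant factors of ∂_1 are all 1, so H_0 = Z.
  H_1: rank ker ∂_1 − rank ∂_2 = (10 − 4) − 6 = 0, and the invariant factors of ∂_2 are all 1, so H_1 = 0.
  H_2: rank ker ∂_2 − rank ∂_3 = (10 − 6) − 4 = 0, and the invariant factors of ∂_3 are all 1, so H_2 = 0.
  H_3: rank ker ∂_3 − rank ∂_4 = (5 − 4) − 0 = 1, and there is no ∂_4, so H_3 = Z.

As a check, the Euler characteristic is 5 − 10 + 10 − 5 = 0, which agrees with 1 − 0 + 0 − 1 = 0.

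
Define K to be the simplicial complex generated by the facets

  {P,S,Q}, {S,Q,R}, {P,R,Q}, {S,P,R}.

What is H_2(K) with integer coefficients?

Fix the vertex order P < Q < R < S and write every simplex with vertices in increasing order. Then dim K = 2 and the simplices of K are:

  0-simplices (4): P, Q, R, S
  1-simplices (6): PQ, PR, PS, QR, QS, RS
  2-simplices (4): PQR, PQS, PRS, QRS

Hence C_0 ≅ Z^4, C_1 ≅ Z^6, C_2 ≅ Z^4.

Boundary ∂_1: C_1 → C_0 sends each edge [p,q] (with p < q) to q − p. For instance
  ∂QR = R − Q.
The resulting 4×6 matrix has rank 3, and its Smith normal form has invariant factors (1,1,1).

∂_2: C_2 → C_1 acts by ∂[p,q,r] = [q,r] − [p,r] + [p,q]. For instance
  ∂PQR = QR − PR + PQ,
  ∂PQS = QS − PS + PQ.
As a 6×4 matrix over Z this has rank 3, with invariant factors (1,1,1).

Computing H_k = (kernel of ∂_k) / (image of ∂_{k+1}):

  H_2: rank ker ∂_2 − rank ∂_3 = (4 − 3) − 0 = 1, and there is no ∂_3, so H_2 ≅ Z.

(K is a triangulation of the 2-sphere S^2.)

H_2 ≅ Z.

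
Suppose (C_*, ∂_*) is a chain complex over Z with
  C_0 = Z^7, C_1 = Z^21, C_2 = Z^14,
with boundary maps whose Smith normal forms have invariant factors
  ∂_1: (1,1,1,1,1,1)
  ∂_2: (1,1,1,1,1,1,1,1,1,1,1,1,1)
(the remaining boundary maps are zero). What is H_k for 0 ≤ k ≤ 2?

H_0: b_0 = 7 − 0 − 6 = 1; torsion from ∂_1 factors > 1: none. So H_0 = Z.
H_1: b_1 = 21 − 6 − 13 = 2; torsion from ∂_2 factors > 1: none. So H_1 = Z^2.
H_2: b_2 = 14 − 13 − 0 = 1; torsion from ∂_3 factors > 1: none. So H_2 = Z.

H_0 = Z,  H_1 = Z^2,  H_2 = Z.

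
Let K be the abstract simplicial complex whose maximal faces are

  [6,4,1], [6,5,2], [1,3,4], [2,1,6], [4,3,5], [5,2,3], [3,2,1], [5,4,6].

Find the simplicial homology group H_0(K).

H_0 = Z.

We work with the vertex ordering 1 < 2 < 3 < 4 < 5 < 6. The simplices of K, each written with vertices in increasing order, are:

  0-simplices (6): [1], [2], [3], [4], [5], [6]
  1-simplices (12): [1,2], [1,3], [1,4], [1,6], [2,3], [2,5], [2,6], [3,4], [3,5], [4,5], [4,6], [5,6]
  2-simplices (8): [1,2,3], [1,2,6], [1,3,4], [1,4,6], [2,3,5], [2,5,6], [3,4,5], [4,5,6]

so the chain groups are C_0 ≅ Z^6, C_1 ≅ Z^12, C_2 ≅ Z^8.

The boundary map ∂_1: C_1 → C_0 sends each edge [p,q] (with p < q) to q − p. For instance
  ∂[1,6] = [6] − [1].
The 6×12 boundary matrix has rank 5 and Smith normal form diag(1,1,1,1,1).

Boundary ∂_2: C_2 → C_1 sends each 2-simplex [p,q,r] to [q,r] − [p,r] + [p,q]. For instance
  ∂[1,3,4] = [3,4] − [1,4] + [1,3],
  ∂[4,5,6] = [5,6] − [4,6] + [4,5].
This gives a 12×8 integer matrix of rank 7; reducing to Smith normal form yields diagonal entries (1,1,1,1,1,1,1).

From H_k ≅ ker(∂_k) / im(∂_{k+1}) we obtain:

  H_0: rank C_0 − rank ∂_1 = 6 − 5 = 1, and the invariant factors of ∂_1 are all 1, so H_0 = Z.

(K is a triangulation of the 2-sphere S^2.)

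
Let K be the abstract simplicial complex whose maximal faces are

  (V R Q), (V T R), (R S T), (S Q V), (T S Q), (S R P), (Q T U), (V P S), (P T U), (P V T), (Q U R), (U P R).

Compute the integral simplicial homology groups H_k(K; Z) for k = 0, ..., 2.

H_0 = Z,  H_1 = Z/2Z,  H_2 = 0.

K has 7 vertices, 18 edges, 12 triangles.
rank ∂_0 = 0, rank ∂_1 = 6 ⇒ b_0 = 7 − 0 − 6 = 1; all invariant factors of ∂_1 are 1 so no torsion. So H_0 ≅ Z.
rank ∂_1 = 6, rank ∂_2 = 12 ⇒ b_1 = 18 − 6 − 12 = 0; ∂_2 has invariant factor(s) [2] giving torsion. So H_1 ≅ Z/2Z.
rank ∂_2 = 12, rank ∂_3 = 0 ⇒ b_2 = 12 − 12 − 0 = 0. So H_2 ≅ 0.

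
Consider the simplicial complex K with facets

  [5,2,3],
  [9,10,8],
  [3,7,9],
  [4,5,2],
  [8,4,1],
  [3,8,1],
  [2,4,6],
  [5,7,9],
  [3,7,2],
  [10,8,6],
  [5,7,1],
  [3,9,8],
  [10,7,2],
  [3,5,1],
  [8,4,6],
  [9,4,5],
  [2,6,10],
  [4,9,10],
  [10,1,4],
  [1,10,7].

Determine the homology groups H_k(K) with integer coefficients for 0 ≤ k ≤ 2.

H_0 ≅ Z,  H_1 ≅ Z ⊕ Z/2,  H_2 = 0.

Fix the vertex order 1 < 2 < 3 < 4 < 5 < 6 < 7 < 8 < 9 < 10 and write every simplex with vertices in increasing order. Then dim K = 2 and the simplices of K are:

  0-simplices (10): [1], [2], [3], [4], [5], [6], [7], [8], [9], [10]
  1-simplices (30): (30 of them)
  2-simplices (20): (20 of them)

giving chain groups C_0 ≅ Z^10, C_1 ≅ Z^30, C_2 ≅ Z^20.

Boundary ∂_1: C_1 → C_0 sends each edge [p,q] (with p < q) to q − p. For instance
  ∂[3,7] = [7] − [3].
The resulting 10×30 matrix has rank 9, and its Smith normal form has invariant factors (1,1,1,1,1,1,1,1,1).

Boundary ∂_2: C_2 → C_1 acts by ∂[p,q,r] = [q,r] − [p,r] + [p,q]. For instance
  ∂[2,7,10] = [7,10] − [2,10] + [2,7],
  ∂[3,7,9] = [7,9] − [3,9] + [3,7].
As a 30×20 matrix over Z this has rank 20, with invariant factors (1,1,1,1,1,1,1,1,1,1,1,1,1,1,1,1,1,1,1,2).

Now H_k = ker ∂_k / im ∂_{k+1}, so:

  H_0: rank C_0 − rank ∂_1 = 10 − 9 = 1, and the invariant factors of ∂_1 are all 1, so H_0 ≅ Z.
  H_1: rank ker ∂_1 − rank ∂_2 = (30 − 9) − 20 = 1, and ∂_2 has invariant factor 2 > 1, so H_1 ≅ Z ⊕ Z/2.
  H_2: rank ker ∂_2 − rank ∂_3 = (20 − 20) − 0 = 0, and there is no ∂_3, so H_2 ≅ 0.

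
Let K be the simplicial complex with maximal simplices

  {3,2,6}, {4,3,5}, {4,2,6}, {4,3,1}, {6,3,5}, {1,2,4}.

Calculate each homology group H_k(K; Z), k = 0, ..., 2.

K has 6 vertices, 12 edges, 6 triangles.
rank ∂_0 = 0, rank ∂_1 = 5 ⇒ b_0 = 6 − 0 − 5 = 1; all invariant factors of ∂_1 are 1 so no torsion. So H_0 = Z.
rank ∂_1 = 5, rank ∂_2 = 6 ⇒ b_1 = 12 − 5 − 6 = 1; all invariant factors of ∂_2 are 1 so no torsion. So H_1 = Z.
rank ∂_2 = 6, rank ∂_3 = 0 ⇒ b_2 = 6 − 6 − 0 = 0. So H_2 = 0.

H_0 ≅ Z,  H_1 ≅ Z,  H_2 = 0.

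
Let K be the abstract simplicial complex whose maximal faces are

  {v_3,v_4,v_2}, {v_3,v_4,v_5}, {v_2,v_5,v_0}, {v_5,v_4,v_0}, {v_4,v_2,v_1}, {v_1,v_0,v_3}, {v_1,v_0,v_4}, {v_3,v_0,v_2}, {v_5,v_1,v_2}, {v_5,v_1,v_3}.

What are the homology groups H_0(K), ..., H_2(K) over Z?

H_0 = Z,  H_1 = Z/2,  H_2 = 0.

Order the vertices as v_0 < v_1 < v_2 < v_3 < v_4 < v_5. Listing each simplex with vertices in this order, K has dimension 2 with simplices:

  0-simplices (6): [v_0], [v_1], [v_2], [v_3], [v_4], [v_5]
  1-simplices (15): (15 of them)
  2-simplices (10): [v_0,v_1,v_3], [v_0,v_1,v_4], [v_0,v_2,v_3], [v_0,v_2,v_5], [v_0,v_4,v_5], [v_1,v_2,v_4], [v_1,v_2,v_5], [v_1,v_3,v_5], [v_2,v_3,v_4], [v_3,v_4,v_5]

Hence C_0 ≅ Z^6, C_1 ≅ Z^15, C_2 ≅ Z^10.

Boundary ∂_1: C_1 → C_0 is given by ∂[p,q] = [q] − [p]. For instance
  ∂[v_1,v_5] = [v_5] − [v_1].
As a 6×15 matrix over Z this has rank 5, with invariant factors (1,1,1,1,1).

The boundary map ∂_2: C_2 → C_1 sends each 2-simplex [p,q,r] to [q,r] − [p,r] + [p,q]. For instance
  ∂[v_0,v_2,v_5] = [v_2,v_5] − [v_0,v_5] + [v_0,v_2],
  ∂[v_2,v_3,v_4] = [v_3,v_4] − [v_2,v_4] + [v_2,v_3].
As a 15×10 matrix over Z this has rank 10, with invariant factors (1,1,1,1,1,1,1,1,1,2).

Reading off H_k = ker ∂_k / im ∂_{k+1}:

  H_0: rank C_0 − rank ∂_1 = 6 − 5 = 1, and the invariant factors of ∂_1 are all 1, so H_0 = Z.
  H_1: rank ker ∂_1 − rank ∂_2 = (15 − 5) − 10 = 0, and ∂_2 has invariant factor 2 > 1, so H_1 = Z/2.
  H_2: rank ker ∂_2 − rank ∂_3 = (10 − 10) − 0 = 0, and there is no ∂_3, so H_2 = 0.

(K is a triangulation of the real projective plane RP^2.)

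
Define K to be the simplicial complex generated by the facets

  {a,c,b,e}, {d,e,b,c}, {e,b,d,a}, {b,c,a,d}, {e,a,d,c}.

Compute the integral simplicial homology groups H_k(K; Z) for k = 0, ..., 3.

H_0 ≅ Z,  H_1 = 0,  H_2 = 0,  H_3 ≅ Z.

K has 5 vertices, 10 edges, 10 triangles, 5 3-simplices.
rank ∂_0 = 0, rank ∂_1 = 4 ⇒ b_0 = 5 − 0 − 4 = 1; all invariant factors of ∂_1 are 1 so no torsion. So H_0 = Z.
rank ∂_1 = 4, rank ∂_2 = 6 ⇒ b_1 = 10 − 4 − 6 = 0; all invariant factors of ∂_2 are 1 so no torsion. So H_1 = 0.
rank ∂_2 = 6, rank ∂_3 = 4 ⇒ b_2 = 10 − 6 − 4 = 0; all invariant factors of ∂_3 are 1 so no torsion. So H_2 = 0.
rank ∂_3 = 4, rank ∂_4 = 0 ⇒ b_3 = 5 − 4 − 0 = 1. So H_3 = Z.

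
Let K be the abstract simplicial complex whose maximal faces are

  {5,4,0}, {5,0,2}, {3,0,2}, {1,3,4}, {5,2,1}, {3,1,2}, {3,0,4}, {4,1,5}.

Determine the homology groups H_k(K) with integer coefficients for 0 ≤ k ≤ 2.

Take the total order 0 < 1 < 2 < 3 < 4 < 5 on the vertex set. Then K (dimension 2) consists of the simplices:

  0-simplices (6): [0], [1], [2], [3], [4], [5]
  1-simplices (12): [0,2], [0,3], [0,4], [0,5], [1,2], [1,3], [1,4], [1,5], [2,3], [2,5], [3,4], [4,5]
  2-simplices (8): [0,2,3], [0,2,5], [0,3,4], [0,4,5], [1,2,3], [1,2,5], [1,3,4], [1,4,5]

giving chain groups C_0 ≅ Z^6, C_1 ≅ Z^12, C_2 ≅ Z^8.

∂_1: C_1 → C_0 sends each edge [p,q] (with p < q) to q − p. For instance
  ∂[1,5] = [5] − [1].
As a 6×12 matrix over Z this has rank 5, with invariant factors (1,1,1,1,1).

The boundary map ∂_2: C_2 → C_1 sends each 2-simplex [p,q,r] to [q,r] − [p,r] + [p,q]. For instance
  ∂[1,2,5] = [2,5] − [1,5] + [1,2],
  ∂[0,4,5] = [4,5] − [0,5] + [0,4].
The 12×8 boundary matrix has rank 7 and Smith normal form diag(1,1,1,1,1,1,1).

Reading off H_k = ker ∂_k / im ∂_{k+1}:

  H_0: rank C_0 − rank ∂_1 = 6 − 5 = 1, and the invariant factors of ∂_1 are all 1, so H_0 ≅ Z.
  H_1: rank ker ∂_1 − rank ∂_2 = (12 − 5) − 7 = 0, and the invariant factors of ∂_2 are all 1, so H_1 ≅ 0.
  H_2: rank ker ∂_2 − rank ∂_3 = (8 − 7) − 0 = 1, and there is no ∂_3, so H_2 ≅ Z.

(K is a triangulation of the 2-sphere S^2.)

H_0 ≅ Z,  H_1 = 0,  H_2 ≅ Z.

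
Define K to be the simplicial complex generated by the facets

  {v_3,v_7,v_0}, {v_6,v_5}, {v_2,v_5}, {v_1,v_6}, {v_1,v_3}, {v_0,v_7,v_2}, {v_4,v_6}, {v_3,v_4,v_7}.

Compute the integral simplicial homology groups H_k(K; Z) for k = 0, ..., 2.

H_0 ≅ Z,  H_1 ≅ Z^2,  H_2 = 0.

Take the total order v_0 < v_1 < v_2 < v_3 < v_4 < v_5 < v_6 < v_7 on the vertex set. Then K (dimension 2) consists of the simplices:

  0-simplices (8): [v_0], [v_1], [v_2], [v_3], [v_4], [v_5], [v_6], [v_7]
  1-simplices (12): [v_0,v_2], [v_0,v_3], [v_0,v_7], [v_1,v_3], [v_1,v_6], [v_2,v_5], [v_2,v_7], [v_3,v_4], [v_3,v_7], [v_4,v_6], [v_4,v_7], [v_5,v_6]
  2-simplices (3): [v_0,v_2,v_7], [v_0,v_3,v_7], [v_3,v_4,v_7]

giving chain groups C_0 ≅ Z^8, C_1 ≅ Z^12, C_2 ≅ Z^3.

Boundary ∂_1: C_1 → C_0 sends each edge [p,q] (with p < q) to q − p.
The resulting 8×12 matrix has rank 7, and its Smith normal form has invariant factors (1,1,1,1,1,1,1).

The boundary map ∂_2: C_2 → C_1 sends each 2-simplex [p,q,r] to [q,r] − [p,r] + [p,q]. For instance
  ∂[v_0,v_3,v_7] = [v_3,v_7] − [v_0,v_7] + [v_0,v_3],
  ∂[v_0,v_2,v_7] = [v_2,v_7] − [v_0,v_7] + [v_0,v_2].
As a 12×3 matrix over Z this has rank 3, with invariant factors (1,1,1).

Reading off H_k = ker ∂_k / im ∂_{k+1}:

  H_0: rank C_0 − rank ∂_1 = 8 − 7 = 1, and the invariant factors of ∂_1 are all 1, so H_0 = Z.
  H_1: rank ker ∂_1 − rank ∂_2 = (12 − 7) − 3 = 2, and the invariant factors of ∂_2 are all 1, so H_1 = Z^2.
  H_2: rank ker ∂_2 − rank ∂_3 = (3 − 3) − 0 = 0, and there is no ∂_3, so H_2 = 0.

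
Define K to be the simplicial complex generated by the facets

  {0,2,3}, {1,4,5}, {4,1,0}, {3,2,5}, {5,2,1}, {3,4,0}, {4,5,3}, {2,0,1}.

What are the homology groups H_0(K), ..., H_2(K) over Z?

Order the vertices as 0 < 1 < 2 < 3 < 4 < 5. Listing each simplex with vertices in this order, K has dimension 2 with simplices:

  0-simplices (6): [0], [1], [2], [3], [4], [5]
  1-simplices (12): [0,1], [0,2], [0,3], [0,4], [1,2], [1,4], [1,5], [2,3], [2,5], [3,4], [3,5], [4,5]
  2-simplices (8): [0,1,2], [0,1,4], [0,2,3], [0,3,4], [1,2,5], [1,4,5], [2,3,5], [3,4,5]

Hence C_0 ≅ Z^6, C_1 ≅ Z^12, C_2 ≅ Z^8.

∂_1: C_1 → C_0 maps an edge to its endpoints' difference, ∂[p,q] = q − p. For instance
  ∂[1,4] = [4] − [1].
The 6×12 boundary matrix has rank 5 and Smith normal form diag(1,1,1,1,1).

∂_2: C_2 → C_1 maps a triangle to the signed sum of its edges. For instance
  ∂[0,1,4] = [1,4] − [0,4] + [0,1],
  ∂[0,3,4] = [3,4] − [0,4] + [0,3].
This gives a 12×8 integer matrix of rank 7; reducing to Smith normal form yields diagonal entries (1,1,1,1,1,1,1).

Computing H_k = (kernel of ∂_k) / (image of ∂_{k+1}):

  H_0: rank C_0 − rank ∂_1 = 6 − 5 = 1, and the invariant factors of ∂_1 are all 1, so H_0 ≅ Z.
  H_1: rank ker ∂_1 − rank ∂_2 = (12 − 5) − 7 = 0, and the invariant factors of ∂_2 are all 1, so H_1 ≅ 0.
  H_2: rank ker ∂_2 − rank ∂_3 = (8 − 7) − 0 = 1, and there is no ∂_3, so H_2 ≅ Z.

(K is a triangulation of the 2-sphere S^2.)

H_0 = Z,  H_1 = 0,  H_2 = Z.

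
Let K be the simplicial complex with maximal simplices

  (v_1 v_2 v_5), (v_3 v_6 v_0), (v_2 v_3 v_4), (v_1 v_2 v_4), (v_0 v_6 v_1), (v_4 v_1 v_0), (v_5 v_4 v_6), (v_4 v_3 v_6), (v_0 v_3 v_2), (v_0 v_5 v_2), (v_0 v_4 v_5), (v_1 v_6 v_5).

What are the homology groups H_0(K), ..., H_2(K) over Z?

H_0 = Z,  H_1 = Z/2,  H_2 = 0.

Order the vertices as v_0 < v_1 < v_2 < v_3 < v_4 < v_5 < v_6. Listing each simplex with vertices in this order, K has dimension 2 with simplices:

  0-simplices (7): [v_0], [v_1], [v_2], [v_3], [v_4], [v_5], [v_6]
  1-simplices (18): (18 of them)
  2-simplices (12): (12 of them)

giving chain groups C_0 ≅ Z^7, C_1 ≅ Z^18, C_2 ≅ Z^12.

Boundary ∂_1: C_1 → C_0 is given by ∂[p,q] = [q] − [p]. For instance
  ∂[v_0,v_5] = [v_5] − [v_0].
The resulting 7×18 matrix has rank 6, and its Smith normal form has invariant factors (1,1,1,1,1,1).

∂_2: C_2 → C_1 maps a triangle to the signed sum of its edges. For instance
  ∂[v_4,v_5,v_6] = [v_5,v_6] − [v_4,v_6] + [v_4,v_5],
  ∂[v_0,v_2,v_3] = [v_2,v_3] − [v_0,v_3] + [v_0,v_2].
The 18×12 boundary matrix has rank 12 and Smith normal form diag(1,1,1,1,1,1,1,1,1,1,1,2).

Computing H_k = (kernel of ∂_k) / (image of ∂_{k+1}):

  H_0: rank C_0 − rank ∂_1 = 7 − 6 = 1, and the invariant factors of ∂_1 are all 1, so H_0 = Z.
  H_1: rank ker ∂_1 − rank ∂_2 = (18 − 6) − 12 = 0, and ∂_2 has invariant factor 2 > 1, so H_1 = Z/2.
  H_2: rank ker ∂_2 − rank ∂_3 = (12 − 12) − 0 = 0, and there is no ∂_3, so H_2 = 0.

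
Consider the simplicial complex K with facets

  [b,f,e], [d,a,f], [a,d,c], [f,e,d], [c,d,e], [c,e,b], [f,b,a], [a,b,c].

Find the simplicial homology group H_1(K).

H_1 = 0.

Take the total order a < b < c < d < e < f on the vertex set. Then K (dimension 2) consists of the simplices:

  0-simplices (6): a, b, c, d, e, f
  1-simplices (12): ab, ac, ad, af, bc, be, bf, cd, ce, de, df, ef
  2-simplices (8): abc, abf, acd, adf, bce, bef, cde, def

giving chain groups C_0 ≅ Z^6, C_1 ≅ Z^12, C_2 ≅ Z^8.

Boundary ∂_1: C_1 → C_0 maps an edge to its endpoints' difference, ∂[p,q] = q − p. For instance
  ∂bc = c − b.
As a 6×12 matrix over Z this has rank 5, with invariant factors (1,1,1,1,1).

The boundary map ∂_2: C_2 → C_1 acts by ∂[p,q,r] = [q,r] − [p,r] + [p,q]. For instance
  ∂acd = cd − ad + ac,
  ∂abc = bc − ac + ab.
The 12×8 boundary matrix has rank 7 and Smith normal form diag(1,1,1,1,1,1,1).

Computing H_k = (kernel of ∂_k) / (image of ∂_{k+1}):

  H_1: rank ker ∂_1 − rank ∂_2 = (12 − 5) − 7 = 0, and the invariant factors of ∂_2 are all 1, so H_1 = 0.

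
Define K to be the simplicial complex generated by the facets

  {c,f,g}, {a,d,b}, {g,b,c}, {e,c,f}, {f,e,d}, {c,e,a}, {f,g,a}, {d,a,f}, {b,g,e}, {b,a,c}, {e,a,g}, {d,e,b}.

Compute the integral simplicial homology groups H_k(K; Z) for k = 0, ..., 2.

We work with the vertex ordering a < b < c < d < e < f < g. The simplices of K, each written with vertices in increasing order, are:

  0-simplices (7): a, b, c, d, e, f, g
  1-simplices (18): ab, ac, ad, ae, af, ag, bc, bd, be, bg, ce, cf, cg, de, df, ef, eg, fg
  2-simplices (12): abc, abd, ace, adf, aeg, afg, bcg, bde, beg, cef, cfg, def

Hence C_0 ≅ Z^7, C_1 ≅ Z^18, C_2 ≅ Z^12.

The boundary map ∂_1: C_1 → C_0 sends each edge [p,q] (with p < q) to q − p.
The 7×18 boundary matrix has rank 6 and Smith normal form diag(1,1,1,1,1,1).

The boundary map ∂_2: C_2 → C_1 maps a triangle to the signed sum of its edges. For instance
  ∂abc = bc − ac + ab,
  ∂bcg = cg − bg + bc.
This gives a 18×12 integer matrix of rank 12; reducing to Smith normal form yields diagonal entries (1,1,1,1,1,1,1,1,1,1,1,2).

Reading off H_k = ker ∂_k / im ∂_{k+1}:

  H_0: rank C_0 − rank ∂_1 = 7 − 6 = 1, and the invariant factors of ∂_1 are all 1, so H_0 = Z.
  H_1: rank ker ∂_1 − rank ∂_2 = (18 − 6) − 12 = 0, and ∂_2 has invariant factor 2 > 1, so H_1 = Z_2.
  H_2: rank ker ∂_2 − rank ∂_3 = (12 − 12) − 0 = 0, and there is no ∂_3, so H_2 = 0.

H_0 = Z,  H_1 = Z_2,  H_2 = 0.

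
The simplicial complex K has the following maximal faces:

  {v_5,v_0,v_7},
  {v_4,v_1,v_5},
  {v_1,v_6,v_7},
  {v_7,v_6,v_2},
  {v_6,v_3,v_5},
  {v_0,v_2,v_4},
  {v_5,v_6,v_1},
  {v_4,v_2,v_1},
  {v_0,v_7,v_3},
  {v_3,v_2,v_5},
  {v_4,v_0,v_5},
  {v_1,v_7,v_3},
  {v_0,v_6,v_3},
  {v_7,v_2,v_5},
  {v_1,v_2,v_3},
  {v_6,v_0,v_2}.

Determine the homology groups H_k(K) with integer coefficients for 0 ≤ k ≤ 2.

H_0 = Z,  H_1 = Z^2,  H_2 = Z.

We work with the vertex ordering v_0 < v_1 < v_2 < v_3 < v_4 < v_5 < v_6 < v_7. The simplices of K, each written with vertices in increasing order, are:

  0-simplices (8): [v_0], [v_1], [v_2], [v_3], [v_4], [v_5], [v_6], [v_7]
  1-simplices (24): (24 of them)
  2-simplices (16): (16 of them)

giving chain groups C_0 ≅ Z^8, C_1 ≅ Z^24, C_2 ≅ Z^16.

∂_1: C_1 → C_0 is given by ∂[p,q] = [q] − [p].
This gives a 8×24 integer matrix of rank 7; reducing to Smith normal form yields diagonal entries (1,1,1,1,1,1,1).

Boundary ∂_2: C_2 → C_1 acts by ∂[p,q,r] = [q,r] − [p,r] + [p,q]. For instance
  ∂[v_1,v_5,v_6] = [v_5,v_6] − [v_1,v_6] + [v_1,v_5],
  ∂[v_0,v_3,v_7] = [v_3,v_7] − [v_0,v_7] + [v_0,v_3].
The resulting 24×16 matrix has rank 15, and its Smith normal form has invariant factors (1,1,1,1,1,1,1,1,1,1,1,1,1,1,1).

Now H_k = ker ∂_k / im ∂_{k+1}, so:

  H_0: rank C_0 − rank ∂_1 = 8 − 7 = 1, and the invariant factors of ∂_1 are all 1, so H_0 = Z.
  H_1: rank ker ∂_1 − rank ∂_2 = (24 − 7) − 15 = 2, and the invariant factors of ∂_2 are all 1, so H_1 = Z^2.
  H_2: rank ker ∂_2 − rank ∂_3 = (16 − 15) − 0 = 1, and there is no ∂_3, so H_2 = Z.

As a check, the Euler characteristic is 8 − 24 + 16 = 0, which agrees with 1 − 2 + 1 = 0.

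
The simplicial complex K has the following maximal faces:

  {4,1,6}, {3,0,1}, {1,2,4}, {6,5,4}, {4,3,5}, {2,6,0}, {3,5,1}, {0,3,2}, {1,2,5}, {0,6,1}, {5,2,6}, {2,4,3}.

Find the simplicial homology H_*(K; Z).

H_0 ≅ Z,  H_1 ≅ Z/2,  H_2 = 0.

K has 7 vertices, 18 edges, 12 triangles.
rank ∂_0 = 0, rank ∂_1 = 6 ⇒ b_0 = 7 − 0 − 6 = 1; all invariant factors of ∂_1 are 1 so no torsion. So H_0 = Z.
rank ∂_1 = 6, rank ∂_2 = 12 ⇒ b_1 = 18 − 6 − 12 = 0; ∂_2 has invariant factor(s) [2] giving torsion. So H_1 = Z/2.
rank ∂_2 = 12, rank ∂_3 = 0 ⇒ b_2 = 12 − 12 − 0 = 0. So H_2 = 0.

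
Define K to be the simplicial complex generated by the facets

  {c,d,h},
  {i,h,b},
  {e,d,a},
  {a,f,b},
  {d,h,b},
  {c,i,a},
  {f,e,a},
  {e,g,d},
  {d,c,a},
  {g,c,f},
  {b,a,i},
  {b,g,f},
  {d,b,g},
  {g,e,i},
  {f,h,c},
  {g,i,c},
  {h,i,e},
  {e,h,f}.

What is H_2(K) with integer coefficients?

H_2 = Z.

Take the total order a < b < c < d < e < f < g < h < i on the vertex set. Then K (dimension 2) consists of the simplices:

  0-simplices (9): a, b, c, d, e, f, g, h, i
  1-simplices (27): ab, ac, ad, ae, af, ai, bd, bf, bg, bh, bi, cd, cf, cg, ch, ci, de, dg, dh, ef, eg, eh, ei, fg, fh, gi, hi
  2-simplices (18): abf, abi, acd, aci, ade, aef, bdg, bdh, bfg, bhi, cdh, cfg, cfh, cgi, deg, efh, egi, ehi

so the chain groups are C_0 ≅ Z^9, C_1 ≅ Z^27, C_2 ≅ Z^18.

∂_1: C_1 → C_0 is given by ∂[p,q] = [q] − [p]. For instance
  ∂bf = f − b.
As a 9×27 matrix over Z this has rank 8, with invariant factors (1,1,1,1,1,1,1,1).

Boundary ∂_2: C_2 → C_1 sends each 2-simplex [p,q,r] to [q,r] − [p,r] + [p,q]. For instance
  ∂cdh = dh − ch + cd,
  ∂bdg = dg − bg + bd.
As a 27×18 matrix over Z this has rank 17, with invariant factors (1,1,1,1,1,1,1,1,1,1,1,1,1,1,1,1,1).

Now H_k = ker ∂_k / im ∂_{k+1}, so:

  H_2: rank ker ∂_2 − rank ∂_3 = (18 − 17) − 0 = 1, and there is no ∂_3, so H_2 ≅ Z.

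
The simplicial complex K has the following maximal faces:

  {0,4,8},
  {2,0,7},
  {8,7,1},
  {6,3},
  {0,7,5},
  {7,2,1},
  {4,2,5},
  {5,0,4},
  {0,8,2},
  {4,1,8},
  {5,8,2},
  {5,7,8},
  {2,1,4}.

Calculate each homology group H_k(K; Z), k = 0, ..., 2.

Take the total order 0 < 1 < 2 < 3 < 4 < 5 < 6 < 7 < 8 on the vertex set. Then K (dimension 2) consists of the simplices:

  0-simplices (9): [0], [1], [2], [3], [4], [5], [6], [7], [8]
  1-simplices (19): [0,2], [0,4], [0,5], [0,7], [0,8], [1,2], [1,4], [1,7], [1,8], [2,4], [2,5], [2,7], [2,8], [3,6], [4,5], [4,8], [5,7], [5,8], [7,8]
  2-simplices (12): [0,2,7], [0,2,8], [0,4,5], [0,4,8], [0,5,7], [1,2,4], [1,2,7], [1,4,8], [1,7,8], [2,4,5], [2,5,8], [5,7,8]

Hence C_0 ≅ Z^9, C_1 ≅ Z^19, C_2 ≅ Z^12.

Boundary ∂_1: C_1 → C_0 maps an edge to its endpoints' difference, ∂[p,q] = q − p. For instance
  ∂[0,7] = [7] − [0].
The resulting 9×19 matrix has rank 7, and its Smith normal form has invariant factors (1,1,1,1,1,1,1).

Boundary ∂_2: C_2 → C_1 acts by ∂[p,q,r] = [q,r] − [p,r] + [p,q]. For instance
  ∂[1,7,8] = [7,8] − [1,8] + [1,7],
  ∂[2,4,5] = [4,5] − [2,5] + [2,4].
As a 19×12 matrix over Z this has rank 12, with invariant factors (1,1,1,1,1,1,1,1,1,1,1,2).

Reading off H_k = ker ∂_k / im ∂_{k+1}:

  H_0: rank C_0 − rank ∂_1 = 9 − 7 = 2, and the invariant factors of ∂_1 are all 1, so H_0 ≅ Z^2.
  H_1: rank ker ∂_1 − rank ∂_2 = (19 − 7) − 12 = 0, and ∂_2 has invariant factor 2 > 1, so H_1 ≅ Z/2.
  H_2: rank ker ∂_2 − rank ∂_3 = (12 − 12) − 0 = 0, and there is no ∂_3, so H_2 ≅ 0.

As a check, the Euler characteristic is 9 − 19 + 12 = 2, which agrees with 2 − 0 + 0 = 2.
(K is a triangulation of the disjoint union of the real projective plane RP^2 and the 1-simplex.)

H_0 = Z^2,  H_1 = Z/2,  H_2 = 0.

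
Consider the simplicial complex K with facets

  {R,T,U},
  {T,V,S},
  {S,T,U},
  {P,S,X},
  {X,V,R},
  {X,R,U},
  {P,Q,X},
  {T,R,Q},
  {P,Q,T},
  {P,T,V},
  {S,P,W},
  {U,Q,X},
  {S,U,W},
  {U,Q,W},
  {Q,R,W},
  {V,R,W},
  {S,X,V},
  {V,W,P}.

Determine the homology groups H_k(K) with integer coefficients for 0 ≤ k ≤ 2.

H_0 ≅ Z,  H_1 ≅ Z ⊕ Z/2,  H_2 = 0.

K has 9 vertices, 27 edges, 18 triangles.
rank ∂_0 = 0, rank ∂_1 = 8 ⇒ b_0 = 9 − 0 − 8 = 1; all invariant factors of ∂_1 are 1 so no torsion. So H_0 = Z.
rank ∂_1 = 8, rank ∂_2 = 18 ⇒ b_1 = 27 − 8 − 18 = 1; ∂_2 has invariant factor(s) [2] giving torsion. So H_1 = Z ⊕ Z/2.
rank ∂_2 = 18, rank ∂_3 = 0 ⇒ b_2 = 18 − 18 − 0 = 0. So H_2 = 0.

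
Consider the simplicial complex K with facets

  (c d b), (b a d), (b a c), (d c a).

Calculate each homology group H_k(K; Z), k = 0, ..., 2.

Take the total order a < b < c < d on the vertex set. Then K (dimension 2) consists of the simplices:

  0-simplices (4): a, b, c, d
  1-simplices (6): ab, ac, ad, bc, bd, cd
  2-simplices (4): abc, abd, acd, bcd

Hence C_0 ≅ Z^4, C_1 ≅ Z^6, C_2 ≅ Z^4.

∂_1: C_1 → C_0 is given by ∂[p,q] = [q] − [p].
This gives a 4×6 integer matrix of rank 3; reducing to Smith normal form yields diagonal entries (1,1,1).

∂_2: C_2 → C_1 maps a triangle to the signed sum of its edges. For instance
  ∂abd = bd − ad + ab,
  ∂acd = cd − ad + ac.
The resulting 6×4 matrix has rank 3, and its Smith normal form has invariant factors (1,1,1).

Reading off H_k = ker ∂_k / im ∂_{k+1}:

  H_0: rank C_0 − rank ∂_1 = 4 − 3 = 1, and the invariant factors of ∂_1 are all 1, so H_0 = Z.
  H_1: rank ker ∂_1 − rank ∂_2 = (6 − 3) − 3 = 0, and the invariant factors of ∂_2 are all 1, so H_1 = 0.
  H_2: rank ker ∂_2 − rank ∂_3 = (4 − 3) − 0 = 1, and there is no ∂_3, so H_2 = Z.

H_0 = Z,  H_1 = 0,  H_2 = Z.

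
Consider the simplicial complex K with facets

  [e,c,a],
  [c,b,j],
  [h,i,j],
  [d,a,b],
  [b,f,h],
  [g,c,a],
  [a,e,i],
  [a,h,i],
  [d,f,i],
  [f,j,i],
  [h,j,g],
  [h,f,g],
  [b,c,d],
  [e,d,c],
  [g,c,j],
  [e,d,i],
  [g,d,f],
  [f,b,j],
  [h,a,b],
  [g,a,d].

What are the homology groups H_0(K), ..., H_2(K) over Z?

H_0 = Z,  H_1 = Z ⊕ Z/2Z,  H_2 = 0.

We work with the vertex ordering a < b < c < d < e < f < g < h < i < j. The simplices of K, each written with vertices in increasing order, are:

  0-simplices (10): a, b, c, d, e, f, g, h, i, j
  1-simplices (30): ab, ac, ad, ae, ag, ah, ai, bc, bd, bf, bh, bj, cd, ce, cg, cj, de, df, dg, di, ei, fg, fh, fi, fj, gh, gj, hi, hj, ij
  2-simplices (20): abd, abh, ace, acg, adg, aei, ahi, bcd, bcj, bfh, bfj, cde, cgj, dei, dfg, dfi, fgh, fij, ghj, hij

Hence C_0 ≅ Z^10, C_1 ≅ Z^30, C_2 ≅ Z^20.

The boundary map ∂_1: C_1 → C_0 maps an edge to its endpoints' difference, ∂[p,q] = q − p.
This gives a 10×30 integer matrix of rank 9; reducing to Smith normal form yields diagonal entries (1,1,1,1,1,1,1,1,1).

∂_2: C_2 → C_1 acts by ∂[p,q,r] = [q,r] − [p,r] + [p,q]. For instance
  ∂ahi = hi − ai + ah,
  ∂dfi = fi − di + df.
This gives a 30×20 integer matrix of rank 20; reducing to Smith normal form yields diagonal entries (1,1,1,1,1,1,1,1,1,1,1,1,1,1,1,1,1,1,1,2).

Reading off H_k = ker ∂_k / im ∂_{k+1}:

  H_0: rank C_0 − rank ∂_1 = 10 − 9 = 1, and the invariant factors of ∂_1 are all 1, so H_0 = Z.
  H_1: rank ker ∂_1 − rank ∂_2 = (30 − 9) − 20 = 1, and ∂_2 has invariant factor 2 > 1, so H_1 = Z ⊕ Z/2Z.
  H_2: rank ker ∂_2 − rank ∂_3 = (20 − 20) − 0 = 0, and there is no ∂_3, so H_2 = 0.

As a check, the Euler characteristic is 10 − 30 + 20 = 0, which agrees with 1 − 1 + 0 = 0.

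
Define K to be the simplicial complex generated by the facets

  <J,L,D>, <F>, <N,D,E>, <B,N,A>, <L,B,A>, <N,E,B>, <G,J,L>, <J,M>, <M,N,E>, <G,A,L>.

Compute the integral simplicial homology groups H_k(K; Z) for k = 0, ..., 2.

H_0 = Z^2,  H_1 = Z^2,  H_2 = 0.

Order the vertices as A < B < D < E < F < G < J < L < M < N. Listing each simplex with vertices in this order, K has dimension 2 with simplices:

  0-simplices (10): A, B, D, E, F, G, J, L, M, N
  1-simplices (18): AB, AG, AL, AN, BE, BL, BN, DE, DJ, DL, DN, EM, EN, GJ, GL, JL, JM, MN
  2-simplices (8): ABL, ABN, AGL, BEN, DEN, DJL, EMN, GJL

Hence C_0 ≅ Z^10, C_1 ≅ Z^18, C_2 ≅ Z^8.

The boundary map ∂_1: C_1 → C_0 sends each edge [p,q] (with p < q) to q − p. For instance
  ∂JL = L − J.
This gives a 10×18 integer matrix of rank 8; reducing to Smith normal form yields diagonal entries (1,1,1,1,1,1,1,1).

∂_2: C_2 → C_1 acts by ∂[p,q,r] = [q,r] − [p,r] + [p,q]. For instance
  ∂DEN = EN − DN + DE,
  ∂ABN = BN − AN + AB.
The resulting 18×8 matrix has rank 8, and its Smith normal form has invariant factors (1,1,1,1,1,1,1,1).

Reading off H_k = ker ∂_k / im ∂_{k+1}:

  H_0: rank C_0 − rank ∂_1 = 10 − 8 = 2, and the invariant factors of ∂_1 are all 1, so H_0 ≅ Z^2.
  H_1: rank ker ∂_1 − rank ∂_2 = (18 − 8) − 8 = 2, and the invariant factors of ∂_2 are all 1, so H_1 ≅ Z^2.
  H_2: rank ker ∂_2 − rank ∂_3 = (8 − 8) − 0 = 0, and there is no ∂_3, so H_2 ≅ 0.

As a check, the Euler characteristic is 10 − 18 + 8 = 0, which agrees with 2 − 2 + 0 = 0.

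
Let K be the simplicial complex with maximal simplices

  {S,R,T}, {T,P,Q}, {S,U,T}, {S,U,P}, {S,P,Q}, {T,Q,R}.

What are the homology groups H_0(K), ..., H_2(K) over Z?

H_0 ≅ Z,  H_1 ≅ Z,  H_2 = 0.

We work with the vertex ordering P < Q < R < S < T < U. The simplices of K, each written with vertices in increasing order, are:

  0-simplices (6): P, Q, R, S, T, U
  1-simplices (12): PQ, PS, PT, PU, QR, QS, QT, RS, RT, ST, SU, TU
  2-simplices (6): PQS, PQT, PSU, QRT, RST, STU

giving chain groups C_0 ≅ Z^6, C_1 ≅ Z^12, C_2 ≅ Z^6.

Boundary ∂_1: C_1 → C_0 is given by ∂[p,q] = [q] − [p]. For instance
  ∂PU = U − P.
This gives a 6×12 integer matrix of rank 5; reducing to Smith normal form yields diagonal entries (1,1,1,1,1).

Boundary ∂_2: C_2 → C_1 acts by ∂[p,q,r] = [q,r] − [p,r] + [p,q]. For instance
  ∂RST = ST − RT + RS,
  ∂STU = TU − SU + ST.
The 12×6 boundary matrix has rank 6 and Smith normal form diag(1,1,1,1,1,1).

From H_k ≅ ker(∂_k) / im(∂_{k+1}) we obtain:

  H_0: rank C_0 − rank ∂_1 = 6 − 5 = 1, and the invariant factors of ∂_1 are all 1, so H_0 = Z.
  H_1: rank ker ∂_1 − rank ∂_2 = (12 − 5) − 6 = 1, and the invariant factors of ∂_2 are all 1, so H_1 = Z.
  H_2: rank ker ∂_2 − rank ∂_3 = (6 − 6) − 0 = 0, and there is no ∂_3, so H_2 = 0.

As a check, the Euler characteristic is 6 − 12 + 6 = 0, which agrees with 1 − 1 + 0 = 0.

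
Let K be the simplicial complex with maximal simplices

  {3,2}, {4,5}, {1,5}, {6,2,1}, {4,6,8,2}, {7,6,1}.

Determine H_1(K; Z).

Order the vertices as 1 < 2 < 3 < 4 < 5 < 6 < 7 < 8. Listing each simplex with vertices in this order, K has dimension 3 with simplices:

  0-simplices (8): [1], [2], [3], [4], [5], [6], [7], [8]
  1-simplices (13): [1,2], [1,5], [1,6], [1,7], [2,3], [2,4], [2,6], [2,8], [4,5], [4,6], [4,8], [6,7], [6,8]
  2-simplices (6): [1,2,6], [1,6,7], [2,4,6], [2,4,8], [2,6,8], [4,6,8]
  3-simplices (1): [2,4,6,8]

so the chain groups are C_0 ≅ Z^8, C_1 ≅ Z^13, C_2 ≅ Z^6, C_3 ≅ Z^1.

The boundary map ∂_1: C_1 → C_0 maps an edge to its endpoints' difference, ∂[p,q] = q − p. For instance
  ∂[4,5] = [5] − [4].
As a 8×13 matrix over Z this has rank 7, with invariant factors (1,1,1,1,1,1,1).

Boundary ∂_2: C_2 → C_1 acts by ∂[p,q,r] = [q,r] − [p,r] + [p,q]. For instance
  ∂[2,4,6] = [4,6] − [2,6] + [2,4],
  ∂[1,2,6] = [2,6] − [1,6] + [1,2].
The 13×6 boundary matrix has rank 5 and Smith normal form diag(1,1,1,1,1).

Boundary ∂_3: C_3 → C_2 sends each 3-simplex σ to the alternating sum Σ_i (−1)^i (σ with its i-th vertex removed). For instance
  ∂[2,4,6,8] = [4,6,8] − [2,6,8] + [2,4,8] − [2,4,6].
This gives a 6×1 integer matrix of rank 1; reducing to Smith normal form yields diagonal entries (1).

Now H_k = ker ∂_k / im ∂_{k+1}, so:

  H_1: rank ker ∂_1 − rank ∂_2 = (13 − 7) − 5 = 1, and the invariant factors of ∂_2 are all 1, so H_1 = Z.

H_1 = Z.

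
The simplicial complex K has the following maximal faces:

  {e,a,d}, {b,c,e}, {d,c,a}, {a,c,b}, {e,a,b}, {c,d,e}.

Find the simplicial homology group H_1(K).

H_1 = 0.

Take the total order a < b < c < d < e on the vertex set. Then K (dimension 2) consists of the simplices:

  0-simplices (5): a, b, c, d, e
  1-simplices (9): ab, ac, ad, ae, bc, be, cd, ce, de
  2-simplices (6): abc, abe, acd, ade, bce, cde

Hence C_0 ≅ Z^5, C_1 ≅ Z^9, C_2 ≅ Z^6.

∂_1: C_1 → C_0 is given by ∂[p,q] = [q] − [p].
This gives a 5×9 integer matrix of rank 4; reducing to Smith normal form yields diagonal entries (1,1,1,1).

Boundary ∂_2: C_2 → C_1 sends each 2-simplex [p,q,r] to [q,r] − [p,r] + [p,q]. For instance
  ∂abc = bc − ac + ab,
  ∂cde = de − ce + cd.
The 9×6 boundary matrix has rank 5 and Smith normal form diag(1,1,1,1,1).

Now H_k = ker ∂_k / im ∂_{k+1}, so:

  H_1: rank ker ∂_1 − rank ∂_2 = (9 − 4) − 5 = 0, and the invariant factors of ∂_2 are all 1, so H_1 = 0.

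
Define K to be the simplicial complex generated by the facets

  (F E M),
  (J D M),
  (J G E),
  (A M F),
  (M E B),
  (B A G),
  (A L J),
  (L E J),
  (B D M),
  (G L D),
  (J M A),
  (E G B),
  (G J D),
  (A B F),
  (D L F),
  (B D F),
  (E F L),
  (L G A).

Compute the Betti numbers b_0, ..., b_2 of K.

Fix the vertex order A < B < D < E < F < G < J < L < M and write every simplex with vertices in increasing order. Then dim K = 2 and the simplices of K are:

  0-simplices (9): A, B, D, E, F, G, J, L, M
  1-simplices (27): AB, AF, AG, AJ, AL, AM, BD, BE, BF, BG, BM, DF, DG, DJ, DL, DM, EF, EG, EJ, EL, EM, FL, FM, GJ, GL, JL, JM
  2-simplices (18): ABF, ABG, AFM, AGL, AJL, AJM, BDF, BDM, BEG, BEM, DFL, DGJ, DGL, DJM, EFL, EFM, EGJ, EJL

Hence C_0 ≅ Z^9, C_1 ≅ Z^27, C_2 ≅ Z^18.

The boundary map ∂_1: C_1 → C_0 maps an edge to its endpoints' difference, ∂[p,q] = q − p.
As a 9×27 matrix over Z this has rank 8, with invariant factors (1,1,1,1,1,1,1,1).

Boundary ∂_2: C_2 → C_1 sends each 2-simplex [p,q,r] to [q,r] − [p,r] + [p,q]. For instance
  ∂DGJ = GJ − DJ + DG,
  ∂EJL = JL − EL + EJ.
The 27×18 boundary matrix has rank 18 and Smith normal form diag(1,1,1,1,1,1,1,1,1,1,1,1,1,1,1,1,1,2).

Now H_k = ker ∂_k / im ∂_{k+1}, so:

  H_0: rank C_0 − rank ∂_1 = 9 − 8 = 1, and the invariant factors of ∂_1 are all 1, so H_0 = Z.
  H_1: rank ker ∂_1 − rank ∂_2 = (27 − 8) − 18 = 1, and ∂_2 has invariant factor 2 > 1, so H_1 = Z ⊕ Z/2.
  H_2: rank ker ∂_2 − rank ∂_3 = (18 − 18) − 0 = 0, and there is no ∂_3, so H_2 = 0.

As a check, the Euler characteristic is 9 − 27 + 18 = 0, which agrees with 1 − 1 + 0 = 0.

Hence the Betti numbers are b_0 = 1, b_1 = 1, b_2 = 0.

b_0 = 1, b_1 = 1, b_2 = 0.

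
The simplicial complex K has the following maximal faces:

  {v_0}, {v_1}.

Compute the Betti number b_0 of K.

b_0 = 2.

Fix the vertex order v_0 < v_1 and write every simplex with vertices in increasing order. Then dim K = 0 and the simplices of K are:

  0-simplices (2): [v_0], [v_1]

giving chain groups C_0 ≅ Z^2.

Now H_k = ker ∂_k / im ∂_{k+1}, so:

  H_0: rank C_0 − rank ∂_1 = 2 − 0 = 2, and there is no ∂_1, so H_0 ≅ Z^2.

Hence the Betti numbers are b_0 = 2.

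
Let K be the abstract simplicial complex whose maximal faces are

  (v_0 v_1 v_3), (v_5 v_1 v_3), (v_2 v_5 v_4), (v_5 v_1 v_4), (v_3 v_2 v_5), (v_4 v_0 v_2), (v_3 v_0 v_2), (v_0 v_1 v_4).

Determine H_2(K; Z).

H_2 ≅ Z.

Fix the vertex order v_0 < v_1 < v_2 < v_3 < v_4 < v_5 and write every simplex with vertices in increasing order. Then dim K = 2 and the simplices of K are:

  0-simplices (6): [v_0], [v_1], [v_2], [v_3], [v_4], [v_5]
  1-simplices (12): [v_0,v_1], [v_0,v_2], [v_0,v_3], [v_0,v_4], [v_1,v_3], [v_1,v_4], [v_1,v_5], [v_2,v_3], [v_2,v_4], [v_2,v_5], [v_3,v_5], [v_4,v_5]
  2-simplices (8): [v_0,v_1,v_3], [v_0,v_1,v_4], [v_0,v_2,v_3], [v_0,v_2,v_4], [v_1,v_3,v_5], [v_1,v_4,v_5], [v_2,v_3,v_5], [v_2,v_4,v_5]

giving chain groups C_0 ≅ Z^6, C_1 ≅ Z^12, C_2 ≅ Z^8.

The boundary map ∂_1: C_1 → C_0 is given by ∂[p,q] = [q] − [p]. For instance
  ∂[v_2,v_5] = [v_5] − [v_2].
The resulting 6×12 matrix has rank 5, and its Smith normal form has invariant factors (1,1,1,1,1).

The boundary map ∂_2: C_2 → C_1 sends each 2-simplex [p,q,r] to [q,r] − [p,r] + [p,q]. For instance
  ∂[v_0,v_1,v_4] = [v_1,v_4] − [v_0,v_4] + [v_0,v_1],
  ∂[v_0,v_1,v_3] = [v_1,v_3] − [v_0,v_3] + [v_0,v_1].
This gives a 12×8 integer matrix of rank 7; reducing to Smith normal form yields diagonal entries (1,1,1,1,1,1,1).

Computing H_k = (kernel of ∂_k) / (image of ∂_{k+1}):

  H_2: rank ker ∂_2 − rank ∂_3 = (8 − 7) − 0 = 1, and there is no ∂_3, so H_2 = Z.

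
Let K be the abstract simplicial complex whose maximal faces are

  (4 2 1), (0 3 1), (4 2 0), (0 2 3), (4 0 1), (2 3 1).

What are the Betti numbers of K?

b_0 = 1, b_1 = 0, b_2 = 1.

Take the total order 0 < 1 < 2 < 3 < 4 on the vertex set. Then K (dimension 2) consists of the simplices:

  0-simplices (5): [0], [1], [2], [3], [4]
  1-simplices (9): [0,1], [0,2], [0,3], [0,4], [1,2], [1,3], [1,4], [2,3], [2,4]
  2-simplices (6): [0,1,3], [0,1,4], [0,2,3], [0,2,4], [1,2,3], [1,2,4]

giving chain groups C_0 ≅ Z^5, C_1 ≅ Z^9, C_2 ≅ Z^6.

Boundary ∂_1: C_1 → C_0 maps an edge to its endpoints' difference, ∂[p,q] = q − p. For instance
  ∂[1,2] = [2] − [1].
As a 5×9 matrix over Z this has rank 4, with invariant factors (1,1,1,1).

Boundary ∂_2: C_2 → C_1 maps a triangle to the signed sum of its edges. For instance
  ∂[0,2,4] = [2,4] − [0,4] + [0,2],
  ∂[0,1,4] = [1,4] − [0,4] + [0,1].
The 9×6 boundary matrix has rank 5 and Smith normal form diag(1,1,1,1,1).

Now H_k = ker ∂_k / im ∂_{k+1}, so:

  H_0: rank C_0 − rank ∂_1 = 5 − 4 = 1, and the invariant factors of ∂_1 are all 1, so H_0 = Z.
  H_1: rank ker ∂_1 − rank ∂_2 = (9 − 4) − 5 = 0, and the invariant factors of ∂_2 are all 1, so H_1 = 0.
  H_2: rank ker ∂_2 − rank ∂_3 = (6 − 5) − 0 = 1, and there is no ∂_3, so H_2 = Z.

(K is a triangulation of the 2-sphere S^2.)

Hence the Betti numbers are b_0 = 1, b_1 = 0, b_2 = 1.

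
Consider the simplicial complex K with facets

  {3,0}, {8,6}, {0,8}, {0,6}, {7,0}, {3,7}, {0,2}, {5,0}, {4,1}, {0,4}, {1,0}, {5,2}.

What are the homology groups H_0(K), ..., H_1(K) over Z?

H_0 = Z,  H_1 = Z^4.

We work with the vertex ordering 0 < 1 < 2 < 3 < 4 < 5 < 6 < 7 < 8. The simplices of K, each written with vertices in increasing order, are:

  0-simplices (9): [0], [1], [2], [3], [4], [5], [6], [7], [8]
  1-simplices (12): [0,1], [0,2], [0,3], [0,4], [0,5], [0,6], [0,7], [0,8], [1,4], [2,5], [3,7], [6,8]

so the chain groups are C_0 ≅ Z^9, C_1 ≅ Z^12.

The boundary map ∂_1: C_1 → C_0 sends each edge [p,q] (with p < q) to q − p. For instance
  ∂[0,6] = [6] − [0].
This gives a 9×12 integer matrix of rank 8; reducing to Smith normal form yields diagonal entries (1,1,1,1,1,1,1,1).

From H_k ≅ ker(∂_k) / im(∂_{k+1}) we obtain:

  H_0: rank C_0 − rank ∂_1 = 9 − 8 = 1, and the invariant factors of ∂_1 are all 1, so H_0 ≅ Z.
  H_1: rank ker ∂_1 − rank ∂_2 = (12 − 8) − 0 = 4, and there is no ∂_2, so H_1 ≅ Z^4.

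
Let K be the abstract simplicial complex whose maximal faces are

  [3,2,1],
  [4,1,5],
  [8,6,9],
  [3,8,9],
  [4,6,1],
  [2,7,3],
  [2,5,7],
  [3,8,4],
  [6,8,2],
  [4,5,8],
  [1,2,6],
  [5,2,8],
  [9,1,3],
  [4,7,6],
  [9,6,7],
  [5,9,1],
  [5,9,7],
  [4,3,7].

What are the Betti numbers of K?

b_0 = 1, b_1 = 2, b_2 = 1.

Order the vertices as 1 < 2 < 3 < 4 < 5 < 6 < 7 < 8 < 9. Listing each simplex with vertices in this order, K has dimension 2 with simplices:

  0-simplices (9): [1], [2], [3], [4], [5], [6], [7], [8], [9]
  1-simplices (27): (27 of them)
  2-simplices (18): [1,2,3], [1,2,6], [1,3,9], [1,4,5], [1,4,6], [1,5,9], [2,3,7], [2,5,7], [2,5,8], [2,6,8], [3,4,7], [3,4,8], [3,8,9], [4,5,8], [4,6,7], [5,7,9], [6,7,9], [6,8,9]

giving chain groups C_0 ≅ Z^9, C_1 ≅ Z^27, C_2 ≅ Z^18.

Boundary ∂_1: C_1 → C_0 maps an edge to its endpoints' difference, ∂[p,q] = q − p. For instance
  ∂[5,9] = [9] − [5].
The resulting 9×27 matrix has rank 8, and its Smith normal form has invariant factors (1,1,1,1,1,1,1,1).

∂_2: C_2 → C_1 sends each 2-simplex [p,q,r] to [q,r] − [p,r] + [p,q]. For instance
  ∂[6,7,9] = [7,9] − [6,9] + [6,7],
  ∂[4,6,7] = [6,7] − [4,7] + [4,6].
The 27×18 boundary matrix has rank 17 and Smith normal form diag(1,1,1,1,1,1,1,1,1,1,1,1,1,1,1,1,1).

Reading off H_k = ker ∂_k / im ∂_{k+1}:

  H_0: rank C_0 − rank ∂_1 = 9 − 8 = 1, and the invariant factors of ∂_1 are all 1, so H_0 ≅ Z.
  H_1: rank ker ∂_1 − rank ∂_2 = (27 − 8) − 17 = 2, and the invariant factors of ∂_2 are all 1, so H_1 ≅ Z^2.
  H_2: rank ker ∂_2 − rank ∂_3 = (18 − 17) − 0 = 1, and there is no ∂_3, so H_2 ≅ Z.

Hence the Betti numbers are b_0 = 1, b_1 = 2, b_2 = 1.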